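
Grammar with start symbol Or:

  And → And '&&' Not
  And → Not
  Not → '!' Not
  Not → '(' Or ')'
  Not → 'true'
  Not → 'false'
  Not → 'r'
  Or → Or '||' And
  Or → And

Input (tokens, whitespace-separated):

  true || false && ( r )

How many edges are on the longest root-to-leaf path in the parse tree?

6

[Or [Or [And [Not true]]] || [And [And [Not false]] && [Not ( [Or [And [Not r]]] )]]]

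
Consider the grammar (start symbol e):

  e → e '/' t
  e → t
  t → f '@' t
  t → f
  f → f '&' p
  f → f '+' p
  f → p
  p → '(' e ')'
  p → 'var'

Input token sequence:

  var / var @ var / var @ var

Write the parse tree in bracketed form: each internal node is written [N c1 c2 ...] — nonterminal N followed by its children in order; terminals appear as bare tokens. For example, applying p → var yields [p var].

[e [e [e [t [f [p var]]]] / [t [f [p var]] @ [t [f [p var]]]]] / [t [f [p var]] @ [t [f [p var]]]]]

e
e / t
e / t / t
t / t / t
f / t / t
p / t / t
var / t / t
var / f @ t / t
var / p @ t / t
var / var @ t / t
var / var @ f / t
var / var @ p / t
var / var @ var / t
var / var @ var / f @ t
var / var @ var / p @ t
var / var @ var / var @ t
var / var @ var / var @ f
var / var @ var / var @ p
var / var @ var / var @ var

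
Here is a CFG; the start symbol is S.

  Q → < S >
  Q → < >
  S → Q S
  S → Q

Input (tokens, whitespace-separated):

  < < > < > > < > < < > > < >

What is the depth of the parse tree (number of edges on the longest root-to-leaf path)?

6

[S [Q < [S [Q < >] [S [Q < >]]] >] [S [Q < >] [S [Q < [S [Q < >]] >] [S [Q < >]]]]]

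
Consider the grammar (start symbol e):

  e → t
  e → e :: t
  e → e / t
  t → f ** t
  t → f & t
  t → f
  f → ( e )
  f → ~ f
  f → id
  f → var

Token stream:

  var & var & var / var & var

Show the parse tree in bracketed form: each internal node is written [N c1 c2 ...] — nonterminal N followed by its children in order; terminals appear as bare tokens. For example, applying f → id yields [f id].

[e [e [t [f var] & [t [f var] & [t [f var]]]]] / [t [f var] & [t [f var]]]]

e
e / t
t / t
f & t / t
var & t / t
var & f & t / t
var & var & t / t
var & var & f / t
var & var & var / t
var & var & var / f & t
var & var & var / var & t
var & var & var / var & f
var & var & var / var & var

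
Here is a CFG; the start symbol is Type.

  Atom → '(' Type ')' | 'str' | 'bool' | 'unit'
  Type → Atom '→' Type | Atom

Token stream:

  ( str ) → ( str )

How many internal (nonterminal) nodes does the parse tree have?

[Type [Atom ( [Type [Atom str]] )] → [Type [Atom ( [Type [Atom str]] )]]]

8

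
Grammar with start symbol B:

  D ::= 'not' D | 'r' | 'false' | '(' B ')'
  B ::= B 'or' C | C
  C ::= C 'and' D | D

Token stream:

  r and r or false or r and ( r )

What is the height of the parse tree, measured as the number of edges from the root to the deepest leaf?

6

[B [B [B [C [C [D r]] and [D r]]] or [C [D false]]] or [C [C [D r]] and [D ( [B [C [D r]]] )]]]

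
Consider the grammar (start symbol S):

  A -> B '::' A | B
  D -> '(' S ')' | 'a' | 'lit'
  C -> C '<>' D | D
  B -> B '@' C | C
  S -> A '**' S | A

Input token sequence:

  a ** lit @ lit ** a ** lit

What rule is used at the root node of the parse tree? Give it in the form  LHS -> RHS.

[S [A [B [C [D a]]]] ** [S [A [B [B [C [D lit]]] @ [C [D lit]]]] ** [S [A [B [C [D a]]]] ** [S [A [B [C [D lit]]]]]]]]

S -> A '**' S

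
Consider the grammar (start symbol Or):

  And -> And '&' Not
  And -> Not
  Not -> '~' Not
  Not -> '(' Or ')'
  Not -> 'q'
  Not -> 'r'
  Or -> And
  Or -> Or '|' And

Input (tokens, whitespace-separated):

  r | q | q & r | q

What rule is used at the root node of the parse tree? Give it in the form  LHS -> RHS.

Or -> Or '|' And

[Or [Or [Or [Or [And [Not r]]] | [And [Not q]]] | [And [And [Not q]] & [Not r]]] | [And [Not q]]]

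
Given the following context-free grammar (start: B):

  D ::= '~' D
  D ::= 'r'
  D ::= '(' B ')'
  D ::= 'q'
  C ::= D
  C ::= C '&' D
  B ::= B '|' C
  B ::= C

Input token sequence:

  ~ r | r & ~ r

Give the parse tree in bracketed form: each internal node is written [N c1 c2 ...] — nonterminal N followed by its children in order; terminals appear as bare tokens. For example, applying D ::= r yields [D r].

B
B | C
C | C
D | C
~ D | C
~ r | C
~ r | C & D
~ r | D & D
~ r | r & D
~ r | r & ~ D
~ r | r & ~ r

[B [B [C [D ~ [D r]]]] | [C [C [D r]] & [D ~ [D r]]]]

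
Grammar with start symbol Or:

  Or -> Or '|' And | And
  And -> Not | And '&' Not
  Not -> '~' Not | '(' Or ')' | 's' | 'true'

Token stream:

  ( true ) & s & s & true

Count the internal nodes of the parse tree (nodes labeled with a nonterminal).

12

[Or [And [And [And [And [Not ( [Or [And [Not true]]] )]] & [Not s]] & [Not s]] & [Not true]]]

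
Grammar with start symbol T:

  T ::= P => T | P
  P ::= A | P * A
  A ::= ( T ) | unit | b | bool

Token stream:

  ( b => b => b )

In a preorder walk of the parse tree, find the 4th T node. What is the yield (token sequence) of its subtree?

b

[T [P [A ( [T [P [A b]] => [T [P [A b]] => [T [P [A b]]]]] )]]]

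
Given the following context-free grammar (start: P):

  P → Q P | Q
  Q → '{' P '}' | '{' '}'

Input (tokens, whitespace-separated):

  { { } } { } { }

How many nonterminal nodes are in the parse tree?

[P [Q { [P [Q { }]] }] [P [Q { }] [P [Q { }]]]]

8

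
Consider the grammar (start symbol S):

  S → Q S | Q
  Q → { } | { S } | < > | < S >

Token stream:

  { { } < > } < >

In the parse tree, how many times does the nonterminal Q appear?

4

[S [Q { [S [Q { }] [S [Q < >]]] }] [S [Q < >]]]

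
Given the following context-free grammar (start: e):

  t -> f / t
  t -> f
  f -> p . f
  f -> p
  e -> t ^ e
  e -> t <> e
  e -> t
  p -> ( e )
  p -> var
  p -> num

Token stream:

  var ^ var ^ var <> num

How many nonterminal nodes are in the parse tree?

16

[e [t [f [p var]]] ^ [e [t [f [p var]]] ^ [e [t [f [p var]]] <> [e [t [f [p num]]]]]]]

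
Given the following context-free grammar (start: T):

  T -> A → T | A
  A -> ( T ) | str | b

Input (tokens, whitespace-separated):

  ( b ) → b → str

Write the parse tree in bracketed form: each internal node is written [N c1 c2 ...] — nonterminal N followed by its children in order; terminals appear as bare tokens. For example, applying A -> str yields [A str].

T
A → T
( T ) → T
( A ) → T
( b ) → T
( b ) → A → T
( b ) → b → T
( b ) → b → A
( b ) → b → str

[T [A ( [T [A b]] )] → [T [A b] → [T [A str]]]]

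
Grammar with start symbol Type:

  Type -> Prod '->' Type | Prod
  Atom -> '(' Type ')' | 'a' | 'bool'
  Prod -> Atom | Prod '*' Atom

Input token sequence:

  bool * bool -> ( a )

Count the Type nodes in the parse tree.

3

[Type [Prod [Prod [Atom bool]] * [Atom bool]] -> [Type [Prod [Atom ( [Type [Prod [Atom a]]] )]]]]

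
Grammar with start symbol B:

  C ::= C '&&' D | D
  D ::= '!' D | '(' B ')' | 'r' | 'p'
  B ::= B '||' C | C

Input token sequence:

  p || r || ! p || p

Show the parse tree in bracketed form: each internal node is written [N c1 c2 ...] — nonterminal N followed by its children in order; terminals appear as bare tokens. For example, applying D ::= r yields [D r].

B
B || C
B || C || C
B || C || C || C
C || C || C || C
D || C || C || C
p || C || C || C
p || D || C || C
p || r || C || C
p || r || D || C
p || r || ! D || C
p || r || ! p || C
p || r || ! p || D
p || r || ! p || p

[B [B [B [B [C [D p]]] || [C [D r]]] || [C [D ! [D p]]]] || [C [D p]]]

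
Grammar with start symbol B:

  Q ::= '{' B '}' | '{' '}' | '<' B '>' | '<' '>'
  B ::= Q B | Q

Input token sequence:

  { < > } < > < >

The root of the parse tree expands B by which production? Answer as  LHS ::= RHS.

[B [Q { [B [Q < >]] }] [B [Q < >] [B [Q < >]]]]

B ::= Q B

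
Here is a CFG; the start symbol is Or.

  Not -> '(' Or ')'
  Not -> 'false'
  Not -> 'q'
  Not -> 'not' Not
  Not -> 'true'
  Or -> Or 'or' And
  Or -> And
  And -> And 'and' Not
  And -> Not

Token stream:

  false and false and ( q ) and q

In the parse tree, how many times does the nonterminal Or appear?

[Or [And [And [And [And [Not false]] and [Not false]] and [Not ( [Or [And [Not q]]] )]] and [Not q]]]

2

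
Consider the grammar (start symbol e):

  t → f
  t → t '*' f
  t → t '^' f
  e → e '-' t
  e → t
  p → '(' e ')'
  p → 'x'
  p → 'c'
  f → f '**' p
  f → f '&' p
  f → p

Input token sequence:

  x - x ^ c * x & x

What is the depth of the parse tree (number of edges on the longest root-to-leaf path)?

6

[e [e [t [f [p x]]]] - [t [t [t [f [p x]]] ^ [f [p c]]] * [f [f [p x]] & [p x]]]]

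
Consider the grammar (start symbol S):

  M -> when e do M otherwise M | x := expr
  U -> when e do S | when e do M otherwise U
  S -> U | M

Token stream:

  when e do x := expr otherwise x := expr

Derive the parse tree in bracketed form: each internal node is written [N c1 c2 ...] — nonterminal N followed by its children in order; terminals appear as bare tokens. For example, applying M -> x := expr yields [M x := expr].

[S [M when e do [M x := expr] otherwise [M x := expr]]]

S
M
when e do M otherwise M
when e do x := expr otherwise M
when e do x := expr otherwise x := expr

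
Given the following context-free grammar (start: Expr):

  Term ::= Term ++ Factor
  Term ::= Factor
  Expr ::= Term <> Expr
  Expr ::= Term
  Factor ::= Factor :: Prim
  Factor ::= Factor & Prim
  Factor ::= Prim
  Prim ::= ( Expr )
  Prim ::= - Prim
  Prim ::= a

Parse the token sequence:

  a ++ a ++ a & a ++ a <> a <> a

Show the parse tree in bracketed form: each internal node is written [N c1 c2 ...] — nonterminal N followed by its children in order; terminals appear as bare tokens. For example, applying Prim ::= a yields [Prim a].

Expr
Term <> Expr
Term ++ Factor <> Expr
Term ++ Factor ++ Factor <> Expr
Term ++ Factor ++ Factor ++ Factor <> Expr
Factor ++ Factor ++ Factor ++ Factor <> Expr
Prim ++ Factor ++ Factor ++ Factor <> Expr
a ++ Factor ++ Factor ++ Factor <> Expr
a ++ Prim ++ Factor ++ Factor <> Expr
a ++ a ++ Factor ++ Factor <> Expr
a ++ a ++ Factor & Prim ++ Factor <> Expr
a ++ a ++ Prim & Prim ++ Factor <> Expr
a ++ a ++ a & Prim ++ Factor <> Expr
a ++ a ++ a & a ++ Factor <> Expr
a ++ a ++ a & a ++ Prim <> Expr
a ++ a ++ a & a ++ a <> Expr
a ++ a ++ a & a ++ a <> Term <> Expr
a ++ a ++ a & a ++ a <> Factor <> Expr
a ++ a ++ a & a ++ a <> Prim <> Expr
a ++ a ++ a & a ++ a <> a <> Expr
a ++ a ++ a & a ++ a <> a <> Term
a ++ a ++ a & a ++ a <> a <> Factor
a ++ a ++ a & a ++ a <> a <> Prim
a ++ a ++ a & a ++ a <> a <> a

[Expr [Term [Term [Term [Term [Factor [Prim a]]] ++ [Factor [Prim a]]] ++ [Factor [Factor [Prim a]] & [Prim a]]] ++ [Factor [Prim a]]] <> [Expr [Term [Factor [Prim a]]] <> [Expr [Term [Factor [Prim a]]]]]]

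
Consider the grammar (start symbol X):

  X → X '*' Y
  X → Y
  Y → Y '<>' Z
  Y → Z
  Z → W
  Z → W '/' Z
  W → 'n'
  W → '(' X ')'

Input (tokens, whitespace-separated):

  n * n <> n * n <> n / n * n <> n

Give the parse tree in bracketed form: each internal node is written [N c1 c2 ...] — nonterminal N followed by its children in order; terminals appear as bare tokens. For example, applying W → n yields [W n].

[X [X [X [X [Y [Z [W n]]]] * [Y [Y [Z [W n]]] <> [Z [W n]]]] * [Y [Y [Z [W n]]] <> [Z [W n] / [Z [W n]]]]] * [Y [Y [Z [W n]]] <> [Z [W n]]]]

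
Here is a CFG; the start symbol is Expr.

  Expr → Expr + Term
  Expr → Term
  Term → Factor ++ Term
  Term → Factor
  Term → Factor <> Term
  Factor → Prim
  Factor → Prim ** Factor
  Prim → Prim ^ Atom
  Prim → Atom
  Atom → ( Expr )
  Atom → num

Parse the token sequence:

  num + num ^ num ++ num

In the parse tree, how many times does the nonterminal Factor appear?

[Expr [Expr [Term [Factor [Prim [Atom num]]]]] + [Term [Factor [Prim [Prim [Atom num]] ^ [Atom num]]] ++ [Term [Factor [Prim [Atom num]]]]]]

3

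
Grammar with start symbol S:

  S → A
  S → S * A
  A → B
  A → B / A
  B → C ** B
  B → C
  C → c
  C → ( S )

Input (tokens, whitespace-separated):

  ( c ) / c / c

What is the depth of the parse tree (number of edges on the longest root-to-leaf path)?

8

[S [A [B [C ( [S [A [B [C c]]]] )]] / [A [B [C c]] / [A [B [C c]]]]]]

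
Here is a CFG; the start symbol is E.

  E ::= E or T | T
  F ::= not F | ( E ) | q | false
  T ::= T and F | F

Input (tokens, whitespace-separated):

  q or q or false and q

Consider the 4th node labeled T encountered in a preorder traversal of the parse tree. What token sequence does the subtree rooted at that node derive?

false

[E [E [E [T [F q]]] or [T [F q]]] or [T [T [F false]] and [F q]]]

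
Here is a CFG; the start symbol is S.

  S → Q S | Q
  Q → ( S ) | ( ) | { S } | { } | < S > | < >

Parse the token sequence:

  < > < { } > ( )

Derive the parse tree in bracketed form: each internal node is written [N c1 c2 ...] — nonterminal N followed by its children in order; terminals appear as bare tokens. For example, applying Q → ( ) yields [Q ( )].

S
Q S
< > S
< > Q S
< > < S > S
< > < Q > S
< > < { } > S
< > < { } > Q
< > < { } > ( )

[S [Q < >] [S [Q < [S [Q { }]] >] [S [Q ( )]]]]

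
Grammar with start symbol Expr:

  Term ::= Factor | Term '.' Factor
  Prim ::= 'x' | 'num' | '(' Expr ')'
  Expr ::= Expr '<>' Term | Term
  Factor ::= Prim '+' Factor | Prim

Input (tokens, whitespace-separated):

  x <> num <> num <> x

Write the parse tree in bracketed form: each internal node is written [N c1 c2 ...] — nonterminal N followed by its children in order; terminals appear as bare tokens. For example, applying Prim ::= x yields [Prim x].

[Expr [Expr [Expr [Expr [Term [Factor [Prim x]]]] <> [Term [Factor [Prim num]]]] <> [Term [Factor [Prim num]]]] <> [Term [Factor [Prim x]]]]

Expr
Expr <> Term
Expr <> Term <> Term
Expr <> Term <> Term <> Term
Term <> Term <> Term <> Term
Factor <> Term <> Term <> Term
Prim <> Term <> Term <> Term
x <> Term <> Term <> Term
x <> Factor <> Term <> Term
x <> Prim <> Term <> Term
x <> num <> Term <> Term
x <> num <> Factor <> Term
x <> num <> Prim <> Term
x <> num <> num <> Term
x <> num <> num <> Factor
x <> num <> num <> Prim
x <> num <> num <> x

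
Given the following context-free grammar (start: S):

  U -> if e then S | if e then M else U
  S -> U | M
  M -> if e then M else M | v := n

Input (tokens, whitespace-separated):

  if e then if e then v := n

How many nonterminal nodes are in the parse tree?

[S [U if e then [S [U if e then [S [M v := n]]]]]]

6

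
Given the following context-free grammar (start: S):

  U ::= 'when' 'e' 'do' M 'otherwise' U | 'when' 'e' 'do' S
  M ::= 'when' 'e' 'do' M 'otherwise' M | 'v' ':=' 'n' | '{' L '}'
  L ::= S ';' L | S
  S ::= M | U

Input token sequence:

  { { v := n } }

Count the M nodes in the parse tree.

3

[S [M { [L [S [M { [L [S [M v := n]]] }]]] }]]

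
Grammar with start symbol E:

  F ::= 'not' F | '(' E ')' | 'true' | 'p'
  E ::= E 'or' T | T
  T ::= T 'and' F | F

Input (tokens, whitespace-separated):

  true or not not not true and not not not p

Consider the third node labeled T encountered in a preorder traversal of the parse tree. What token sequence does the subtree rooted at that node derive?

not not not true

[E [E [T [F true]]] or [T [T [F not [F not [F not [F true]]]]] and [F not [F not [F not [F p]]]]]]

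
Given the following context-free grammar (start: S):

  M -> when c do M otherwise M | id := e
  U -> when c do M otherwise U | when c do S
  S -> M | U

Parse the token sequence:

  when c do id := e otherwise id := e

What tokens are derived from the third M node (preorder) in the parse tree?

id := e

[S [M when c do [M id := e] otherwise [M id := e]]]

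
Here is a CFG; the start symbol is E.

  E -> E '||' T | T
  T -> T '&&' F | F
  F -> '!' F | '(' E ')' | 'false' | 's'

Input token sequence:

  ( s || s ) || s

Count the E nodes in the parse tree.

[E [E [T [F ( [E [E [T [F s]]] || [T [F s]]] )]]] || [T [F s]]]

4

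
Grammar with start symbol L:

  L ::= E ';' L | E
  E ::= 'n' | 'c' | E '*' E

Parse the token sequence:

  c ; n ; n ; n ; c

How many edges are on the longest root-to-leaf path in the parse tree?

6

[L [E c] ; [L [E n] ; [L [E n] ; [L [E n] ; [L [E c]]]]]]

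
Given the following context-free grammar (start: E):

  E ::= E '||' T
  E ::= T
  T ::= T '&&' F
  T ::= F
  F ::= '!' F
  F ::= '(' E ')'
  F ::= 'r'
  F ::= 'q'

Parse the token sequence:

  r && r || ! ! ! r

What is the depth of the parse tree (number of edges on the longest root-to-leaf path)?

6

[E [E [T [T [F r]] && [F r]]] || [T [F ! [F ! [F ! [F r]]]]]]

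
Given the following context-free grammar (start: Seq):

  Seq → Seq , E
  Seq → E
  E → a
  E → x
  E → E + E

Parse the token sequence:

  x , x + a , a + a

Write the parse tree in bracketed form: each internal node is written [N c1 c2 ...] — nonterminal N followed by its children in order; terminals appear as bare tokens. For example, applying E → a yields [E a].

[Seq [Seq [Seq [E x]] , [E [E x] + [E a]]] , [E [E a] + [E a]]]

Seq
Seq , E
Seq , E , E
E , E , E
x , E , E
x , E + E , E
x , x + E , E
x , x + a , E
x , x + a , E + E
x , x + a , a + E
x , x + a , a + a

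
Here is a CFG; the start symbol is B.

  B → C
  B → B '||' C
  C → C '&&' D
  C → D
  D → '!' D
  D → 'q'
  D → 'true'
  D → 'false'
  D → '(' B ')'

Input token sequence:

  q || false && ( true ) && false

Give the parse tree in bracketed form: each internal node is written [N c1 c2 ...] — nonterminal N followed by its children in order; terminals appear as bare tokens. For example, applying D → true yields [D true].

[B [B [C [D q]]] || [C [C [C [D false]] && [D ( [B [C [D true]]] )]] && [D false]]]

B
B || C
C || C
D || C
q || C
q || C && D
q || C && D && D
q || D && D && D
q || false && D && D
q || false && ( B ) && D
q || false && ( C ) && D
q || false && ( D ) && D
q || false && ( true ) && D
q || false && ( true ) && false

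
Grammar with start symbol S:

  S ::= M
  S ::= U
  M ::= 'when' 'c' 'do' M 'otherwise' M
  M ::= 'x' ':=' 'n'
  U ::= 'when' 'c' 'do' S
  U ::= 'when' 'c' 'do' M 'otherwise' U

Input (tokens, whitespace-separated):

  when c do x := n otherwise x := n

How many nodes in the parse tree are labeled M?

3

[S [M when c do [M x := n] otherwise [M x := n]]]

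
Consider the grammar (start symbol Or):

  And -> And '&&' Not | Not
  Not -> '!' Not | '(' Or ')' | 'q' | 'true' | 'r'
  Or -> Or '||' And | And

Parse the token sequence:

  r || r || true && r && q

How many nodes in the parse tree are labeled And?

[Or [Or [Or [And [Not r]]] || [And [Not r]]] || [And [And [And [Not true]] && [Not r]] && [Not q]]]

5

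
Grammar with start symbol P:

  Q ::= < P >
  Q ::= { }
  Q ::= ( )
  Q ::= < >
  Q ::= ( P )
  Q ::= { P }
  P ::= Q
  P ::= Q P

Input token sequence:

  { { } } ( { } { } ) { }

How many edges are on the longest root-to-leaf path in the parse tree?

6

[P [Q { [P [Q { }]] }] [P [Q ( [P [Q { }] [P [Q { }]]] )] [P [Q { }]]]]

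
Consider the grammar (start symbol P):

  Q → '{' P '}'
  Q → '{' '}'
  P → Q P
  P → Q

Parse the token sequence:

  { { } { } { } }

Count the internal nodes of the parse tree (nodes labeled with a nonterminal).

8

[P [Q { [P [Q { }] [P [Q { }] [P [Q { }]]]] }]]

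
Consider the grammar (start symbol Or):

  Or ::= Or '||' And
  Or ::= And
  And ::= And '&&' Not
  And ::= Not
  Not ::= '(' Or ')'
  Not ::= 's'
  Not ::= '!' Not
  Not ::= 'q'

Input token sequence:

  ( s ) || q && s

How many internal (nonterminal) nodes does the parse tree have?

[Or [Or [And [Not ( [Or [And [Not s]]] )]]] || [And [And [Not q]] && [Not s]]]

11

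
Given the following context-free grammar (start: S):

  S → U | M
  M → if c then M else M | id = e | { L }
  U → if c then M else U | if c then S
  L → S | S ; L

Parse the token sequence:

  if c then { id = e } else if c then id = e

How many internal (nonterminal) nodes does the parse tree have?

9

[S [U if c then [M { [L [S [M id = e]]] }] else [U if c then [S [M id = e]]]]]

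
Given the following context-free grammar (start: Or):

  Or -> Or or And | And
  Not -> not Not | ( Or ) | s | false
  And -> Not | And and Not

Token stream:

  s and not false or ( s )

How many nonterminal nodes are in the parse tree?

[Or [Or [And [And [Not s]] and [Not not [Not false]]]] or [And [Not ( [Or [And [Not s]]] )]]]

12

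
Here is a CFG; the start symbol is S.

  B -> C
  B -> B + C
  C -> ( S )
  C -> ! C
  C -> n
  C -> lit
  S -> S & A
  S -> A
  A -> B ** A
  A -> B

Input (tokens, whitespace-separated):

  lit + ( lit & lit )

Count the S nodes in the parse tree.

3

[S [A [B [B [C lit]] + [C ( [S [S [A [B [C lit]]]] & [A [B [C lit]]]] )]]]]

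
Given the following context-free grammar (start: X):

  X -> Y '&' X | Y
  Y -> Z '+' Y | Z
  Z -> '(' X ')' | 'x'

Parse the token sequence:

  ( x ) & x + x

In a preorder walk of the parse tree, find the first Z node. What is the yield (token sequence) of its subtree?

[X [Y [Z ( [X [Y [Z x]]] )]] & [X [Y [Z x] + [Y [Z x]]]]]

( x )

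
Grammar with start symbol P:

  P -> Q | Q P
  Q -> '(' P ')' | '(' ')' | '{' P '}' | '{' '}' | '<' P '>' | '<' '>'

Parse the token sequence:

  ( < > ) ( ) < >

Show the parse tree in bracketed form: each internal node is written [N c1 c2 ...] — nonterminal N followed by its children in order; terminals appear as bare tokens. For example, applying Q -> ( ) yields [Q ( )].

[P [Q ( [P [Q < >]] )] [P [Q ( )] [P [Q < >]]]]

P
Q P
( P ) P
( Q ) P
( < > ) P
( < > ) Q P
( < > ) ( ) P
( < > ) ( ) Q
( < > ) ( ) < >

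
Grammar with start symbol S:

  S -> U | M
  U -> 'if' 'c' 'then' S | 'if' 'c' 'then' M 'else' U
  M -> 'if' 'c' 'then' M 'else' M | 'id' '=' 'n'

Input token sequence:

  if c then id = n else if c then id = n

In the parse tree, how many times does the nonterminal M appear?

[S [U if c then [M id = n] else [U if c then [S [M id = n]]]]]

2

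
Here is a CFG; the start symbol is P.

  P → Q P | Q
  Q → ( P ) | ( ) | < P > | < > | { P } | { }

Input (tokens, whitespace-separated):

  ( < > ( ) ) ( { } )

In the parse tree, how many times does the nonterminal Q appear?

[P [Q ( [P [Q < >] [P [Q ( )]]] )] [P [Q ( [P [Q { }]] )]]]

5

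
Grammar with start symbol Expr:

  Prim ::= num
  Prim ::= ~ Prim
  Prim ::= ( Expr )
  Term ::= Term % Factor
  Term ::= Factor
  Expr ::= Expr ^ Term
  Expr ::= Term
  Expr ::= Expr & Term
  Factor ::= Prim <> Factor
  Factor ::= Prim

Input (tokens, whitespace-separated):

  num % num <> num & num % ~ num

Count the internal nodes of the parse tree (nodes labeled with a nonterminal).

[Expr [Expr [Term [Term [Factor [Prim num]]] % [Factor [Prim num] <> [Factor [Prim num]]]]] & [Term [Term [Factor [Prim num]]] % [Factor [Prim ~ [Prim num]]]]]

17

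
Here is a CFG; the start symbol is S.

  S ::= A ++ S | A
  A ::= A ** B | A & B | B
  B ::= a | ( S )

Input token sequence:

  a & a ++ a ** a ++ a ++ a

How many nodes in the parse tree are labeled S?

4

[S [A [A [B a]] & [B a]] ++ [S [A [A [B a]] ** [B a]] ++ [S [A [B a]] ++ [S [A [B a]]]]]]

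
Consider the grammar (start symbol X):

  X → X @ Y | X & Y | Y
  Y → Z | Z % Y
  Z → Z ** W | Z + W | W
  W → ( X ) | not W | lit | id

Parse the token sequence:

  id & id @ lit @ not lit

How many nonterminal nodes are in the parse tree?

[X [X [X [X [Y [Z [W id]]]] & [Y [Z [W id]]]] @ [Y [Z [W lit]]]] @ [Y [Z [W not [W lit]]]]]

17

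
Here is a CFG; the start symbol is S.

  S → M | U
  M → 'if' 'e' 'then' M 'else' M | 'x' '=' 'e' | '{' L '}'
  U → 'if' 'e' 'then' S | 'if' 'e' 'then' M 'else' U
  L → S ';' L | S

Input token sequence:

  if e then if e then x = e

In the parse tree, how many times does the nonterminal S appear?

[S [U if e then [S [U if e then [S [M x = e]]]]]]

3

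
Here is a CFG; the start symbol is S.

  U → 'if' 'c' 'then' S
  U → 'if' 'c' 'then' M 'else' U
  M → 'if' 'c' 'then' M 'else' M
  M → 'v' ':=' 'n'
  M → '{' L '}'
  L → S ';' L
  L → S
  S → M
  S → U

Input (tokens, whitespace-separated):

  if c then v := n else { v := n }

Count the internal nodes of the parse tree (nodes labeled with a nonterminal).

7

[S [M if c then [M v := n] else [M { [L [S [M v := n]]] }]]]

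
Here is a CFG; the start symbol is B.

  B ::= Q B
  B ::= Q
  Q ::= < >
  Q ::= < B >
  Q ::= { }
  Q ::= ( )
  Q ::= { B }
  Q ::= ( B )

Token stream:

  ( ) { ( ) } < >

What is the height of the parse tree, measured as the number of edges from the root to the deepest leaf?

5

[B [Q ( )] [B [Q { [B [Q ( )]] }] [B [Q < >]]]]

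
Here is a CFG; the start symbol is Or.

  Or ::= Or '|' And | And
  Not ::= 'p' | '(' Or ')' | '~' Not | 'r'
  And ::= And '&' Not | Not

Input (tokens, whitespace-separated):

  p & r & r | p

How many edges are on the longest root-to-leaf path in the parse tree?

[Or [Or [And [And [And [Not p]] & [Not r]] & [Not r]]] | [And [Not p]]]

6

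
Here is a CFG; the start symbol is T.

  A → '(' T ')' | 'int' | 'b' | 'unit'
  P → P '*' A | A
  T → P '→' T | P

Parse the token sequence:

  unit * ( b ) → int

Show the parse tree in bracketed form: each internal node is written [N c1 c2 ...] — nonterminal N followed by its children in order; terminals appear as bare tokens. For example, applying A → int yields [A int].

[T [P [P [A unit]] * [A ( [T [P [A b]]] )]] → [T [P [A int]]]]

T
P → T
P * A → T
A * A → T
unit * A → T
unit * ( T ) → T
unit * ( P ) → T
unit * ( A ) → T
unit * ( b ) → T
unit * ( b ) → P
unit * ( b ) → A
unit * ( b ) → int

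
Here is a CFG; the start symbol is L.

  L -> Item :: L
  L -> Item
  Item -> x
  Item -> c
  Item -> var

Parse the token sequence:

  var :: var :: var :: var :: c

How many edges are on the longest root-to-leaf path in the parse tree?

6

[L [Item var] :: [L [Item var] :: [L [Item var] :: [L [Item var] :: [L [Item c]]]]]]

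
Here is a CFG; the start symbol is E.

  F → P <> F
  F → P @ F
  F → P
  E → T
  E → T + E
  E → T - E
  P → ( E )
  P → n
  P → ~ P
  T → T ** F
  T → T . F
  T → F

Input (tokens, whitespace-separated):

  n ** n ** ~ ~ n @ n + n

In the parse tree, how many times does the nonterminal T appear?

4

[E [T [T [T [F [P n]]] ** [F [P n]]] ** [F [P ~ [P ~ [P n]]] @ [F [P n]]]] + [E [T [F [P n]]]]]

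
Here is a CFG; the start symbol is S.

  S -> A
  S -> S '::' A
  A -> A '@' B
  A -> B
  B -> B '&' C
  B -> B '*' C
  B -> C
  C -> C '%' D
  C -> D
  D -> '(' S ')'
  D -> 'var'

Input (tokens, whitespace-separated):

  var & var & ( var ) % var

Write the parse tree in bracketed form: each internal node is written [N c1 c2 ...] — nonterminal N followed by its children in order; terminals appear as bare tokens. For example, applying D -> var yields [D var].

[S [A [B [B [B [C [D var]]] & [C [D var]]] & [C [C [D ( [S [A [B [C [D var]]]]] )]] % [D var]]]]]

S
A
B
B & C
B & C & C
C & C & C
D & C & C
var & C & C
var & D & C
var & var & C
var & var & C % D
var & var & D % D
var & var & ( S ) % D
var & var & ( A ) % D
var & var & ( B ) % D
var & var & ( C ) % D
var & var & ( D ) % D
var & var & ( var ) % D
var & var & ( var ) % var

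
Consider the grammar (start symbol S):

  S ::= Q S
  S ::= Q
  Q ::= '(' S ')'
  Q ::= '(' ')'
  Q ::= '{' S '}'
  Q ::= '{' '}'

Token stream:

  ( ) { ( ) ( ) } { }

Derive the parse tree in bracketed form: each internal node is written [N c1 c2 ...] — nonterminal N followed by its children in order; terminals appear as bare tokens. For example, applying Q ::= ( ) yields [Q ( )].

[S [Q ( )] [S [Q { [S [Q ( )] [S [Q ( )]]] }] [S [Q { }]]]]

S
Q S
( ) S
( ) Q S
( ) { S } S
( ) { Q S } S
( ) { ( ) S } S
( ) { ( ) Q } S
( ) { ( ) ( ) } S
( ) { ( ) ( ) } Q
( ) { ( ) ( ) } { }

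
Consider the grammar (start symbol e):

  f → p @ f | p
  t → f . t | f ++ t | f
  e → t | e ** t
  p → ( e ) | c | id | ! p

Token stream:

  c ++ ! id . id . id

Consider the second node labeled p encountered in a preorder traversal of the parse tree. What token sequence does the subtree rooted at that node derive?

! id

[e [t [f [p c]] ++ [t [f [p ! [p id]]] . [t [f [p id]] . [t [f [p id]]]]]]]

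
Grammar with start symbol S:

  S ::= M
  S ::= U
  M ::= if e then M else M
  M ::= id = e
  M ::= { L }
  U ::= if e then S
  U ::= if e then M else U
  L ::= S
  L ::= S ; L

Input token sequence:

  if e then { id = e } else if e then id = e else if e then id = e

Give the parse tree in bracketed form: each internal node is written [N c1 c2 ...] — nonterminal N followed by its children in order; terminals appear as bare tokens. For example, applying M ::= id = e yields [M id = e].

[S [U if e then [M { [L [S [M id = e]]] }] else [U if e then [M id = e] else [U if e then [S [M id = e]]]]]]

S
U
if e then M else U
if e then { L } else U
if e then { S } else U
if e then { M } else U
if e then { id = e } else U
if e then { id = e } else if e then M else U
if e then { id = e } else if e then id = e else U
if e then { id = e } else if e then id = e else if e then S
if e then { id = e } else if e then id = e else if e then M
if e then { id = e } else if e then id = e else if e then id = e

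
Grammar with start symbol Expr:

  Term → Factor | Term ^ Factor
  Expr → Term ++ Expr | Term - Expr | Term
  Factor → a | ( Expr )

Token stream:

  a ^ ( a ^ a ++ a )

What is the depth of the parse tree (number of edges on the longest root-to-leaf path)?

[Expr [Term [Term [Factor a]] ^ [Factor ( [Expr [Term [Term [Factor a]] ^ [Factor a]] ++ [Expr [Term [Factor a]]]] )]]]

7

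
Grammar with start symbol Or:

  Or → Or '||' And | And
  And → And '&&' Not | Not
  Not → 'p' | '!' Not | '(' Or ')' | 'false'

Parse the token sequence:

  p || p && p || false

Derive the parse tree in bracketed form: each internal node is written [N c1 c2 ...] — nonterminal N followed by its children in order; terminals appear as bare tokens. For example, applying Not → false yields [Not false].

[Or [Or [Or [And [Not p]]] || [And [And [Not p]] && [Not p]]] || [And [Not false]]]

Or
Or || And
Or || And || And
And || And || And
Not || And || And
p || And || And
p || And && Not || And
p || Not && Not || And
p || p && Not || And
p || p && p || And
p || p && p || Not
p || p && p || false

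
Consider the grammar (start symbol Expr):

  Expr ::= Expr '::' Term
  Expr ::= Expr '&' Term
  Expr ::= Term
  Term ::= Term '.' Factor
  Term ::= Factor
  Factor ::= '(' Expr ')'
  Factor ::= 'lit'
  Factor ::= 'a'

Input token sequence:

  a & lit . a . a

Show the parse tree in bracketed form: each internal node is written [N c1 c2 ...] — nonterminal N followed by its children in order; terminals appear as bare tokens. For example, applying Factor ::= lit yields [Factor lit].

Expr
Expr & Term
Term & Term
Factor & Term
a & Term
a & Term . Factor
a & Term . Factor . Factor
a & Factor . Factor . Factor
a & lit . Factor . Factor
a & lit . a . Factor
a & lit . a . a

[Expr [Expr [Term [Factor a]]] & [Term [Term [Term [Factor lit]] . [Factor a]] . [Factor a]]]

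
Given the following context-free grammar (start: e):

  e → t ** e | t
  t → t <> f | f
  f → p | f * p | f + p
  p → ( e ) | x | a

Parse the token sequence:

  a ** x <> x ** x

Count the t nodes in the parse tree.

[e [t [f [p a]]] ** [e [t [t [f [p x]]] <> [f [p x]]] ** [e [t [f [p x]]]]]]

4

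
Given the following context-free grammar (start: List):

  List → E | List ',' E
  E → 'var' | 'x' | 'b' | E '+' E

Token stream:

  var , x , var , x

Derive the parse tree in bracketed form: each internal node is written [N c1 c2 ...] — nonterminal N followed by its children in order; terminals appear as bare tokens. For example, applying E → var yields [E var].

List
List , E
List , E , E
List , E , E , E
E , E , E , E
var , E , E , E
var , x , E , E
var , x , var , E
var , x , var , x

[List [List [List [List [E var]] , [E x]] , [E var]] , [E x]]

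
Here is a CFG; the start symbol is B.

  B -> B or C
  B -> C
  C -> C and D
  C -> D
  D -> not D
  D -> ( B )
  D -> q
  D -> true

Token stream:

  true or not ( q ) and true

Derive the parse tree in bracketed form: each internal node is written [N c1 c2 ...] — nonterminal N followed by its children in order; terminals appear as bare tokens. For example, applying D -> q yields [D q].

[B [B [C [D true]]] or [C [C [D not [D ( [B [C [D q]]] )]]] and [D true]]]

B
B or C
C or C
D or C
true or C
true or C and D
true or D and D
true or not D and D
true or not ( B ) and D
true or not ( C ) and D
true or not ( D ) and D
true or not ( q ) and D
true or not ( q ) and true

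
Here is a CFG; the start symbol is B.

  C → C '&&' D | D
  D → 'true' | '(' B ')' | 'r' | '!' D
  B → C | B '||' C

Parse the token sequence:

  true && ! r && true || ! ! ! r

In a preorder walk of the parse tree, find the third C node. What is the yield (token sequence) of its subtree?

[B [B [C [C [C [D true]] && [D ! [D r]]] && [D true]]] || [C [D ! [D ! [D ! [D r]]]]]]

true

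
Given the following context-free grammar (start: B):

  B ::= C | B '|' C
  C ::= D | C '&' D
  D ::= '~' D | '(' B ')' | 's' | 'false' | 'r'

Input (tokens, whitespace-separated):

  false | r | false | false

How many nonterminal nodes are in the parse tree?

12

[B [B [B [B [C [D false]]] | [C [D r]]] | [C [D false]]] | [C [D false]]]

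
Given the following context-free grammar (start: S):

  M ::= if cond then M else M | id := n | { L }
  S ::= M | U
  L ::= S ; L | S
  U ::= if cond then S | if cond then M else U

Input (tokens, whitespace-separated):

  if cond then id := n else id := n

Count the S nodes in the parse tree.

1

[S [M if cond then [M id := n] else [M id := n]]]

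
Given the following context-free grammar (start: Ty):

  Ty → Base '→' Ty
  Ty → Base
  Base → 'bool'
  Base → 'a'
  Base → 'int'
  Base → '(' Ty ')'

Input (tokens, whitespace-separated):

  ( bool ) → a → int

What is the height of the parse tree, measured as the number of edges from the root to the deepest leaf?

4

[Ty [Base ( [Ty [Base bool]] )] → [Ty [Base a] → [Ty [Base int]]]]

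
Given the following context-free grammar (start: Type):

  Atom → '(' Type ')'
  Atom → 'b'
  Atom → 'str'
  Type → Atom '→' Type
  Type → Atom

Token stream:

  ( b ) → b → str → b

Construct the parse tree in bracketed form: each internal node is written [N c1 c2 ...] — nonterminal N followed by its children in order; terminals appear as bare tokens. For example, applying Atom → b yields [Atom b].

[Type [Atom ( [Type [Atom b]] )] → [Type [Atom b] → [Type [Atom str] → [Type [Atom b]]]]]

Type
Atom → Type
( Type ) → Type
( Atom ) → Type
( b ) → Type
( b ) → Atom → Type
( b ) → b → Type
( b ) → b → Atom → Type
( b ) → b → str → Type
( b ) → b → str → Atom
( b ) → b → str → b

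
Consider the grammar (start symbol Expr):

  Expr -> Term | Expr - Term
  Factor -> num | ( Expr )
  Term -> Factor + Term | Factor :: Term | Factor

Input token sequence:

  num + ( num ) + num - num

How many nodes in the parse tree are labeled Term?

5

[Expr [Expr [Term [Factor num] + [Term [Factor ( [Expr [Term [Factor num]]] )] + [Term [Factor num]]]]] - [Term [Factor num]]]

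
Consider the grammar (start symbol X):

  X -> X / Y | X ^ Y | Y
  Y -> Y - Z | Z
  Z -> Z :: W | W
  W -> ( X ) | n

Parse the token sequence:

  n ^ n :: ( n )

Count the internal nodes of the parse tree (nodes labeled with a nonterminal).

14

[X [X [Y [Z [W n]]]] ^ [Y [Z [Z [W n]] :: [W ( [X [Y [Z [W n]]]] )]]]]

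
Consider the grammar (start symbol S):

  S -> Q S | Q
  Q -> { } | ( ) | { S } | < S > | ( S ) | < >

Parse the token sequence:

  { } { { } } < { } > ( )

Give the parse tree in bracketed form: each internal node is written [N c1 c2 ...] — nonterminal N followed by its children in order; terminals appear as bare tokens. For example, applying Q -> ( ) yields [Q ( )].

[S [Q { }] [S [Q { [S [Q { }]] }] [S [Q < [S [Q { }]] >] [S [Q ( )]]]]]

S
Q S
{ } S
{ } Q S
{ } { S } S
{ } { Q } S
{ } { { } } S
{ } { { } } Q S
{ } { { } } < S > S
{ } { { } } < Q > S
{ } { { } } < { } > S
{ } { { } } < { } > Q
{ } { { } } < { } > ( )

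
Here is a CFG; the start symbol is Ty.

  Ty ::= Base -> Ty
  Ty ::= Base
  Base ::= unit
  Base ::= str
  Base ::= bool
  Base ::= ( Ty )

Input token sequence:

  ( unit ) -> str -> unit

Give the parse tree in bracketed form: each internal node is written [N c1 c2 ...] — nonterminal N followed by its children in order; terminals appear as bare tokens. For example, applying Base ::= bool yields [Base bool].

[Ty [Base ( [Ty [Base unit]] )] -> [Ty [Base str] -> [Ty [Base unit]]]]

Ty
Base -> Ty
( Ty ) -> Ty
( Base ) -> Ty
( unit ) -> Ty
( unit ) -> Base -> Ty
( unit ) -> str -> Ty
( unit ) -> str -> Base
( unit ) -> str -> unit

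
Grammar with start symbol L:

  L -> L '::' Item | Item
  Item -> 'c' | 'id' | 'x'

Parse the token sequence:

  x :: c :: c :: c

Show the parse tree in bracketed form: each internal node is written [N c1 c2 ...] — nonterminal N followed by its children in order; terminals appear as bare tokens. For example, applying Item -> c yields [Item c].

L
L :: Item
L :: Item :: Item
L :: Item :: Item :: Item
Item :: Item :: Item :: Item
x :: Item :: Item :: Item
x :: c :: Item :: Item
x :: c :: c :: Item
x :: c :: c :: c

[L [L [L [L [Item x]] :: [Item c]] :: [Item c]] :: [Item c]]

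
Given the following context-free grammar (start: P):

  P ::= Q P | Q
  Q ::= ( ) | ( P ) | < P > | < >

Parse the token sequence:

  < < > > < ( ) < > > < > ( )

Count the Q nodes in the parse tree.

7

[P [Q < [P [Q < >]] >] [P [Q < [P [Q ( )] [P [Q < >]]] >] [P [Q < >] [P [Q ( )]]]]]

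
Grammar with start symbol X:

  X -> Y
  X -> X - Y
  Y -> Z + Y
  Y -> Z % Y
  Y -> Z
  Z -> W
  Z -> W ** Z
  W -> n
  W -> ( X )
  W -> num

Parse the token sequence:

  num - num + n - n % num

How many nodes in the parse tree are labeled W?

[X [X [X [Y [Z [W num]]]] - [Y [Z [W num]] + [Y [Z [W n]]]]] - [Y [Z [W n]] % [Y [Z [W num]]]]]

5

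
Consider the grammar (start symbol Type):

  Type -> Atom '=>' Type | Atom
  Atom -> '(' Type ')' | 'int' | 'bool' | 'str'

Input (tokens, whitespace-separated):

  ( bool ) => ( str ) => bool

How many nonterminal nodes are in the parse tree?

10

[Type [Atom ( [Type [Atom bool]] )] => [Type [Atom ( [Type [Atom str]] )] => [Type [Atom bool]]]]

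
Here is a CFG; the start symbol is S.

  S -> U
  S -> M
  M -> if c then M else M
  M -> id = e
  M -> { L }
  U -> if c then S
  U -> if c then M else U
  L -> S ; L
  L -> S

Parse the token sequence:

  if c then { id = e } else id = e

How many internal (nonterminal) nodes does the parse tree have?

[S [M if c then [M { [L [S [M id = e]]] }] else [M id = e]]]

7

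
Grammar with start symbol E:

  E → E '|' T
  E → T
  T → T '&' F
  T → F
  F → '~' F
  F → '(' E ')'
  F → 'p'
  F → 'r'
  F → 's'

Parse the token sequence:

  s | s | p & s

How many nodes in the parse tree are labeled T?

4

[E [E [E [T [F s]]] | [T [F s]]] | [T [T [F p]] & [F s]]]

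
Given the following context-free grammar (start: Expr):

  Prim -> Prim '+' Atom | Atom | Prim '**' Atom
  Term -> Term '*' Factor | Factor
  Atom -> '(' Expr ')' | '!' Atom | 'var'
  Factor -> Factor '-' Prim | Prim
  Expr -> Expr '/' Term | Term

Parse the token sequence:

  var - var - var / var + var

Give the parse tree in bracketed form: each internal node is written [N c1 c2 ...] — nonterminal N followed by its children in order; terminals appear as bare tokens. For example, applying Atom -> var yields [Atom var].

Expr
Expr / Term
Term / Term
Factor / Term
Factor - Prim / Term
Factor - Prim - Prim / Term
Prim - Prim - Prim / Term
Atom - Prim - Prim / Term
var - Prim - Prim / Term
var - Atom - Prim / Term
var - var - Prim / Term
var - var - Atom / Term
var - var - var / Term
var - var - var / Factor
var - var - var / Prim
var - var - var / Prim + Atom
var - var - var / Atom + Atom
var - var - var / var + Atom
var - var - var / var + var

[Expr [Expr [Term [Factor [Factor [Factor [Prim [Atom var]]] - [Prim [Atom var]]] - [Prim [Atom var]]]]] / [Term [Factor [Prim [Prim [Atom var]] + [Atom var]]]]]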